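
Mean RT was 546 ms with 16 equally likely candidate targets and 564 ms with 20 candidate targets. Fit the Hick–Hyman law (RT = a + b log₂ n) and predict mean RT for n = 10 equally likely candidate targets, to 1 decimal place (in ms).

508.1 ms

Fit slope and intercept:
  b = (564 − 546) / (log₂ 20 − log₂ 16) = 18 / (4.3219 − 4) = 55.913 ms/bit
  a = 546 − 55.913 × 4 = 322.348 ms
Then RT(10) = 322.348 + 55.913 × log₂ 10 = 322.348 + 55.913 × 3.3219 ≈ 508.087 ms.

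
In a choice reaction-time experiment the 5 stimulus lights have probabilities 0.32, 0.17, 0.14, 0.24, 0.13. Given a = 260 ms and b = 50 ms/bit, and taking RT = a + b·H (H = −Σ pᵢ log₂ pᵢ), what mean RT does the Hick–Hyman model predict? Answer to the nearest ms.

Entropy contributions −pᵢ log₂ pᵢ: 0.5260, 0.4346, 0.3971, 0.4941, 0.3826; sum H = 2.2345 bits.
RT = a + bH = 260 + 50·2.2345 = 371.73 ms.

372 ms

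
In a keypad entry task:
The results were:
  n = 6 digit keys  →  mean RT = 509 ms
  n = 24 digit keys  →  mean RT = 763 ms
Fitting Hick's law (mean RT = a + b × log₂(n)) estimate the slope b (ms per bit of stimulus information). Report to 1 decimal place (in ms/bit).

b = (RT₂ − RT₁)/(log₂ n₂ − log₂ n₁) = (763 − 509)/(4.5850 − 2.5850) = 127.000 ms/bit.

127.0 ms/bit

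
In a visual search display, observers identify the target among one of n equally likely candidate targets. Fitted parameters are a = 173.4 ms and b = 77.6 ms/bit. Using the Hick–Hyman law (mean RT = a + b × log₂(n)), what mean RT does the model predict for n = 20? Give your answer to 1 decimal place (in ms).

508.8 ms

log₂(20) = 4.3219 bits, so RT = 173.4 + 77.6 × 4.3219 ≈ 508.782 ms.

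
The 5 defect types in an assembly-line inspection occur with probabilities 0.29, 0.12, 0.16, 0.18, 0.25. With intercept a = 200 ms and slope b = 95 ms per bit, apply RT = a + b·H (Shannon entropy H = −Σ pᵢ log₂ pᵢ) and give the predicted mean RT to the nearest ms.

H = 0.29·log₂(1/0.29) + 0.12·log₂(1/0.12) + 0.16·log₂(1/0.16) + 0.18·log₂(1/0.18) + 0.25·log₂(1/0.25) = 2.2533 bits.
RT = 200 + 95 × 2.2533 = 414.06 ms.

414 ms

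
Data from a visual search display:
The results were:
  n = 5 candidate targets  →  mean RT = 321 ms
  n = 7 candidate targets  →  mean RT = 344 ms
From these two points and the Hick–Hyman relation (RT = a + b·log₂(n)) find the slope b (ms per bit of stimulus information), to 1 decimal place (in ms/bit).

47.4 ms/bit

b = (RT₂ − RT₁)/(log₂ n₂ − log₂ n₁) = (344 − 321)/(2.8074 − 2.3219) = 47.381 ms/bit.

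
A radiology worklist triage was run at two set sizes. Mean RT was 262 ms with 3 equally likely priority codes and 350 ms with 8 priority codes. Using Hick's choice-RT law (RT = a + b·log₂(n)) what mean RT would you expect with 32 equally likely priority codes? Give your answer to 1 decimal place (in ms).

474.4 ms

With log₂ n on the abscissa the relation is linear; from the two conditions:
  b = (350 − 262) / (log₂ 8 − log₂ 3) = 88 / (3 − 1.5850) = 62.189 ms/bit
  a = 262 − 62.189 × 1.5850 = 163.433 ms
Then RT(32) = 163.433 + 62.189 × log₂ 32 = 163.433 + 62.189 × 5 ≈ 474.378 ms.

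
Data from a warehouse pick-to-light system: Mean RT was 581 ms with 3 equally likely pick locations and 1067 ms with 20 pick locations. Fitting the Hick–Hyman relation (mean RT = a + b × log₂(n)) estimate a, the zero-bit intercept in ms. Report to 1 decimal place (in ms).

299.6 ms

The slope on a log₂ axis is (1067 − 581) / (4.3219 − 1.5850) = 177.569 ms/bit.
Intercept: a = 581 − 177.569·log₂(3) = 299.560 ms.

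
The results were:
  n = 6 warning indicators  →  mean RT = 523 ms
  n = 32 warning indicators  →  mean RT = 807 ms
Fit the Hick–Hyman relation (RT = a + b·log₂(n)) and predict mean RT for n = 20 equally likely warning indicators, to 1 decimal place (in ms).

RT is linear in log₂ n, so two points fix the line:
  b = (807 − 523) / (log₂ 32 − log₂ 6) = 284 / (5 − 2.5850) = 117.597 ms/bit
  a = 523 − 117.597 × 2.5850 = 219.017 ms
Then RT(20) = 219.017 + 117.597 × log₂ 20 = 219.017 + 117.597 × 4.3219 ≈ 727.261 ms.

727.3 ms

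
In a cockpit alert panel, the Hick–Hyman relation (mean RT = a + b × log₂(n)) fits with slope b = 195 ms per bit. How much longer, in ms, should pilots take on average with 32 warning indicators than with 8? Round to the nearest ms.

390 ms

ΔRT = (a + b log₂ n₂) − (a + b log₂ n₁) = b·(log₂ n₂ − log₂ n₁).
log₂(32) − log₂(8) = log₂(32/8) = log₂(4) = 2.
ΔRT = 195 × 2.0000 = 390.000 ms.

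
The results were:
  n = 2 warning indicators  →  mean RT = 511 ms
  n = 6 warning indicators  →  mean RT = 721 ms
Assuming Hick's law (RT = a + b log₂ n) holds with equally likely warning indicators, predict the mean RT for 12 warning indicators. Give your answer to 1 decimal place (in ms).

Solve the two-equation system in a and b:
  b = (721 − 511) / (log₂ 6 − log₂ 2) = 210 / (2.5850 − 1) = 132.495 ms/bit
  a = 511 − 132.495 × 1 = 378.505 ms
Then RT(12) = 378.505 + 132.495 × log₂ 12 = 378.505 + 132.495 × 3.5850 ≈ 853.495 ms.

853.5 ms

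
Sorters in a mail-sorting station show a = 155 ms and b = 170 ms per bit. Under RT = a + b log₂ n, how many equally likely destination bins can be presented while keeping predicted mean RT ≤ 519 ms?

4

Set 155 + 170·log₂ n ≤ 519 → log₂ n ≤ (519 − 155)/170 = 2.1412.
So n ≤ 2^2.1412 = 4.411; the largest integer n is 4.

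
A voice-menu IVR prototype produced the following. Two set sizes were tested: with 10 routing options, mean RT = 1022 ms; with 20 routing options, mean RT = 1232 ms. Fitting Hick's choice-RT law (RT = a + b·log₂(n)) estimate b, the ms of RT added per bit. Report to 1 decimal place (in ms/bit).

210.0 ms/bit

b = (RT₂ − RT₁)/(log₂ n₂ − log₂ n₁) = (1232 − 1022)/(4.3219 − 3.3219) = 210.000 ms/bit.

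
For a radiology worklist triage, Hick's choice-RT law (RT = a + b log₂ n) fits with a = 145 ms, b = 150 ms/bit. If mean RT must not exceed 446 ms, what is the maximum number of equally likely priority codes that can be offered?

Set 145 + 150·log₂ n ≤ 446 → log₂ n ≤ (446 − 145)/150 = 2.0067.
So n ≤ 2^2.0067 = 4.019; the largest integer n is 4.

4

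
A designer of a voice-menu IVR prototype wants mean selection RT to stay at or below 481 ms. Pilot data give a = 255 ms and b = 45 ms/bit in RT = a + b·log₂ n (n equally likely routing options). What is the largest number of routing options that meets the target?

Set 255 + 45·log₂ n ≤ 481 → log₂ n ≤ (481 − 255)/45 = 5.0222.
So n ≤ 2^5.0222 = 32.497; the largest integer n is 32.

32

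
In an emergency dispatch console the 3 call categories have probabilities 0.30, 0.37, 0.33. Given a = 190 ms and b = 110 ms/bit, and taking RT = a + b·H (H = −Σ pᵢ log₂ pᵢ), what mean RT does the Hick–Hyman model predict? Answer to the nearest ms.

H = 0.30·log₂(1/0.30) + 0.37·log₂(1/0.37) + 0.33·log₂(1/0.33) = 1.5796 bits.
RT = 190 + 110 × 1.5796 = 363.76 ms.

364 ms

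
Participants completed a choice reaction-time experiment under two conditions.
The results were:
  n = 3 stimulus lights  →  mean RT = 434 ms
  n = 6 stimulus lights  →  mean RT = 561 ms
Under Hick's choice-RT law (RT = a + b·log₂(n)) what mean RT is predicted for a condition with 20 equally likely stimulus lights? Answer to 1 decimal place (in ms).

Fit slope and intercept:
  b = (561 − 434) / (log₂ 6 − log₂ 3) = 127 / (2.5850 − 1.5850) = 127.000 ms/bit
  a = 434 − 127.000 × 1.5850 = 232.710 ms
Then RT(20) = 232.710 + 127.000 × log₂ 20 = 232.710 + 127.000 × 4.3219 ≈ 781.595 ms.

781.6 ms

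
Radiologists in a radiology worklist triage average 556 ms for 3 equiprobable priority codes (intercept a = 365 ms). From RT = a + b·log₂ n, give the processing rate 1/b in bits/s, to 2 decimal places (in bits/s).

8.30 bits/s

Choice component = 556 − 365 = 191 ms over log₂(3) = 1.5850 bits.
b = 191 / 1.5850 = 120.508 ms/bit, so 1/b = 8.298 bits/s.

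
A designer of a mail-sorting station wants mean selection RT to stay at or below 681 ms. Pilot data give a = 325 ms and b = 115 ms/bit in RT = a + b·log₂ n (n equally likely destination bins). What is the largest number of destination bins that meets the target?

8

Information budget: (681 − 325)/115 = 3.0957 bits, so n ≤ 2^3.0957 = 8.548 → at most 8.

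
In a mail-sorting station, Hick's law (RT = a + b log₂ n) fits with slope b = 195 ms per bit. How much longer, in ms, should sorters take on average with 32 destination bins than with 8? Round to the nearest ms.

ΔRT = (a + b log₂ n₂) − (a + b log₂ n₁) = b·(log₂ n₂ − log₂ n₁).
log₂(32) − log₂(8) = log₂(32/8) = log₂(4) = 2.
ΔRT = 195 × 2.0000 = 390.000 ms.

390 ms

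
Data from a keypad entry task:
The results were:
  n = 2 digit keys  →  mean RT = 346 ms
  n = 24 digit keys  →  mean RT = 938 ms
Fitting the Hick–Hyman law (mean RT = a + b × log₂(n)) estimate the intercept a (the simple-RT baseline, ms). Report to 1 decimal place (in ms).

b = (RT₂ − RT₁)/(log₂ n₂ − log₂ n₁) = (938 − 346)/(4.5850 − 1) = 165.134 ms/bit.
a = RT₁ − b·log₂ n₁ = 346 − 165.134 × 1 = 180.866 ms.

180.9 ms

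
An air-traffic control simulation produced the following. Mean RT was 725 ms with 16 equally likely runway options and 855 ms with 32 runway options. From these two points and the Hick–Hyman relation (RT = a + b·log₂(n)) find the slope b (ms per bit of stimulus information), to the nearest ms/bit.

Slope: b = (855 − 725) / (log₂ 32 − log₂ 16) = 130/1.0000 = 130 ms/bit.

130 ms/bit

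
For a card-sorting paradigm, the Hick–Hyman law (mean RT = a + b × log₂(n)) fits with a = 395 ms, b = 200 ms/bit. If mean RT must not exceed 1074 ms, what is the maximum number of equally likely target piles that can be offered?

200·log₂ n ≤ 1074 − 395 = 679, giving log₂ n ≤ 3.3950 and n ≤ 10.520. The largest whole number is 10.

10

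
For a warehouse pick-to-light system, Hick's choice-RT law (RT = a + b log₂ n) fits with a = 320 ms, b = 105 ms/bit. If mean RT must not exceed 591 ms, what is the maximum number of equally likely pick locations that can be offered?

Information budget: (591 − 320)/105 = 2.5810 bits, so n ≤ 2^2.5810 = 5.983 → at most 5.

5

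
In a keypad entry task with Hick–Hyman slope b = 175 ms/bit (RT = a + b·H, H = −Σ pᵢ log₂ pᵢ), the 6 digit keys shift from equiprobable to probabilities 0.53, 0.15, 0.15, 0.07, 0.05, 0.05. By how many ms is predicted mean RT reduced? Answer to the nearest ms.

101 ms

Equiprobable entropy H₀ = log₂ 6 = 2.5850 bits.
Skewed entropy H = −Σ pᵢ log₂ pᵢ = 2.0073 bits.
ΔRT = b·(H₀ − H) = 175 × 0.5777 = 101.09 ms.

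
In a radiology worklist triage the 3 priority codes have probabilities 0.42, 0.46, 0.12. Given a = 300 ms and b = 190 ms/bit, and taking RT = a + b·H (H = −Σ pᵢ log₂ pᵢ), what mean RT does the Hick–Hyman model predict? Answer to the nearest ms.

568 ms

Entropy contributions −pᵢ log₂ pᵢ: 0.5256, 0.5153, 0.3671; sum H = 1.4080 bits.
RT = a + bH = 300 + 190·1.4080 = 567.53 ms.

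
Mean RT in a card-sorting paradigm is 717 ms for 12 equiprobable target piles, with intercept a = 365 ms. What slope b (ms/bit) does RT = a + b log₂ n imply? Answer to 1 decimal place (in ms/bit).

98.2 ms/bit

log₂(12) = 3.5850 bits.
b = (RT − a)/log₂ n = (717 − 365) / 3.5850 = 98.188 ms/bit.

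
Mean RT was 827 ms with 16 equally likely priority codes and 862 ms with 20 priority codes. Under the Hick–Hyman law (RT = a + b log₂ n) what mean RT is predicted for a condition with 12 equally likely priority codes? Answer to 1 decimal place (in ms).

781.9 ms

Solve the two-equation system in a and b:
  b = (862 − 827) / (log₂ 20 − log₂ 16) = 35 / (4.3219 − 4) = 108.720 ms/bit
  a = 827 − 108.720 × 4 = 392.120 ms
Then RT(12) = 392.120 + 108.720 × log₂ 12 = 392.120 + 108.720 × 3.5850 ≈ 781.877 ms.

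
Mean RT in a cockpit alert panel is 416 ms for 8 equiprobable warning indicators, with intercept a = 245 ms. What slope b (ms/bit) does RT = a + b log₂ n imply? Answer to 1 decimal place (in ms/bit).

57.0 ms/bit

b = (416 − 245) / log₂(8) = 171 / 3 = 57.000 ms/bit.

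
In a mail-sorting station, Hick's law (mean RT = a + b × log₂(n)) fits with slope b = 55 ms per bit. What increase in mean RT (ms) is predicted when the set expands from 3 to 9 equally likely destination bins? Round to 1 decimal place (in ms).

87.2 ms

The intercept a cancels: ΔRT = b·(log₂ n₂ − log₂ n₁) = b·log₂(n₂/n₁).
log₂(9) − log₂(3) = 3.1699 − 1.5850 = 1.5850.
ΔRT = 55 × 1.5850 = 87.173 ms.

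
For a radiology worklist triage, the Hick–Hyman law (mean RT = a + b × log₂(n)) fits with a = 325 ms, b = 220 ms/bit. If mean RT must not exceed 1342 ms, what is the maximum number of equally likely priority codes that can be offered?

Information budget: (1342 − 325)/220 = 4.6227 bits, so n ≤ 2^4.6227 = 24.637 → at most 24.

24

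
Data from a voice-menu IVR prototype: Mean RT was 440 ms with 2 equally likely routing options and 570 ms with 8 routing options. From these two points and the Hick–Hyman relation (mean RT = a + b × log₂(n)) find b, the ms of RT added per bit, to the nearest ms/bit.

The slope on a log₂ axis is (570 − 440) / (3 − 1) = 65 ms/bit.

65 ms/bit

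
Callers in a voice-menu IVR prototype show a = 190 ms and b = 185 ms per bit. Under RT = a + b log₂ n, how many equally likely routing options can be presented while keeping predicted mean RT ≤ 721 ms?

7

Information budget: (721 − 190)/185 = 2.8703 bits, so n ≤ 2^2.8703 = 7.312 → at most 7.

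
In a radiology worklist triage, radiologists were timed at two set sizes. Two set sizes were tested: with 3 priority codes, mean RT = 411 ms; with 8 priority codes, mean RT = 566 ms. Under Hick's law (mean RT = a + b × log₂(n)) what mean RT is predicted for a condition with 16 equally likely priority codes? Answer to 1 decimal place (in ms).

With log₂ n on the abscissa the relation is linear; from the two conditions:
  b = (566 − 411) / (log₂ 8 − log₂ 3) = 155 / (3 − 1.5850) = 109.538 ms/bit
  a = 411 − 109.538 × 1.5850 = 237.387 ms
Then RT(16) = 237.387 + 109.538 × log₂ 16 = 237.387 + 109.538 × 4 ≈ 675.538 ms.

675.5 ms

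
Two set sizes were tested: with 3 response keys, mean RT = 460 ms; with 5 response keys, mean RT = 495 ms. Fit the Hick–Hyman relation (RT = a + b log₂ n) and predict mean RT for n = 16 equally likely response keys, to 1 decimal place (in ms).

574.7 ms

With log₂ n on the abscissa the relation is linear; from the two conditions:
  b = (495 − 460) / (log₂ 5 − log₂ 3) = 35 / (2.3219 − 1.5850) = 47.492 ms/bit
  a = 460 − 47.492 × 1.5850 = 384.727 ms
Then RT(16) = 384.727 + 47.492 × log₂ 16 = 384.727 + 47.492 × 4 ≈ 574.695 ms.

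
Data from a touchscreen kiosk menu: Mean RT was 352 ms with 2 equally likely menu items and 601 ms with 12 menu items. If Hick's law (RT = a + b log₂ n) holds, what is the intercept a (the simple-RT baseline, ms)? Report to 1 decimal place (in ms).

b = (RT₂ − RT₁)/(log₂ n₂ − log₂ n₁) = (601 − 352)/(3.5850 − 1) = 96.326 ms/bit.
a = RT₁ − b·log₂ n₁ = 352 − 96.326 × 1 = 255.674 ms.

255.7 ms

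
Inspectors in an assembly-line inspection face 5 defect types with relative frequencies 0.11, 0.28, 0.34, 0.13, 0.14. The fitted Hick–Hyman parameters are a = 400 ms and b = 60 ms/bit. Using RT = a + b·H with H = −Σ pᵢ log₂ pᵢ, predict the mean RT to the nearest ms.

530 ms

H = 0.11·log₂(1/0.11) + 0.28·log₂(1/0.28) + 0.34·log₂(1/0.34) + 0.13·log₂(1/0.13) + 0.14·log₂(1/0.14) = 2.1734 bits.
RT = 400 + 60 × 2.1734 = 530.41 ms.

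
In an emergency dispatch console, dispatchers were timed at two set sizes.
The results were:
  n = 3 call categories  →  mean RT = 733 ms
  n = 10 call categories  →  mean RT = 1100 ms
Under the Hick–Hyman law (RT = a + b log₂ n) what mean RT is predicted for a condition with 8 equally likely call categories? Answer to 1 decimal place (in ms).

With log₂ n on the abscissa the relation is linear; from the two conditions:
  b = (1100 − 733) / (log₂ 10 − log₂ 3) = 367 / (3.3219 − 1.5850) = 211.288 ms/bit
  a = 733 − 211.288 × 1.5850 = 398.116 ms
Then RT(8) = 398.116 + 211.288 × log₂ 8 = 398.116 + 211.288 × 3 ≈ 1031.980 ms.

1032.0 ms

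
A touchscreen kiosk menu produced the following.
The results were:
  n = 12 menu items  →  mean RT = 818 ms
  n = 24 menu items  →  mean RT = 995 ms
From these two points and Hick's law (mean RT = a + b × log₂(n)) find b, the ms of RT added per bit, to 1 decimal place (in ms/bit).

177.0 ms/bit

b = (RT₂ − RT₁)/(log₂ n₂ − log₂ n₁) = (995 − 818)/(4.5850 − 3.5850) = 177.000 ms/bit.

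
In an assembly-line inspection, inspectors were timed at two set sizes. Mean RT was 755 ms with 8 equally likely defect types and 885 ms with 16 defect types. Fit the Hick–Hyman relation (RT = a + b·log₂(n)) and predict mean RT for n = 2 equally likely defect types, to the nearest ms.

495 ms

With log₂ n on the abscissa the relation is linear; from the two conditions:
  b = (885 − 755) / (log₂ 16 − log₂ 8) = 130 / (4 − 3) = 130 ms/bit
  a = 755 − 130 × 3 = 365 ms
Then RT(2) = 365 + 130 × log₂ 2 = 365 + 130 × 1 ≈ 495.000 ms.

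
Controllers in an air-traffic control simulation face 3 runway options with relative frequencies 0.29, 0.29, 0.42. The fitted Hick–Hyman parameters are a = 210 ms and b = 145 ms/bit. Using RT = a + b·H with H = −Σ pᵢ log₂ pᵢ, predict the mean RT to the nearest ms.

Entropy contributions −pᵢ log₂ pᵢ: 0.5179, 0.5179, 0.5256; sum H = 1.5615 bits.
RT = a + bH = 210 + 145·1.5615 = 436.41 ms.

436 ms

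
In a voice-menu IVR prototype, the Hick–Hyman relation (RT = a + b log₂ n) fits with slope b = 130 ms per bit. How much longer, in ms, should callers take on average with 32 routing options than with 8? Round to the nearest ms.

The intercept a cancels: ΔRT = b·(log₂ n₂ − log₂ n₁) = b·log₂(n₂/n₁).
log₂(32) − log₂(8) = log₂(32/8) = log₂(4) = 2.
ΔRT = 130 × 2.0000 = 260.000 ms.

260 ms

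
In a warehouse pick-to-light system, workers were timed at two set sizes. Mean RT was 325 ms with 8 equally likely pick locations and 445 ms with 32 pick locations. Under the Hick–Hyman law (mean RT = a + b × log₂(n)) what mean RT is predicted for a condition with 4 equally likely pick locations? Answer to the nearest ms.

265 ms

RT is linear in log₂ n, so two points fix the line:
  b = (445 − 325) / (log₂ 32 − log₂ 8) = 120 / (5 − 3) = 60 ms/bit
  a = 325 − 60 × 3 = 145 ms
Then RT(4) = 145 + 60 × log₂ 4 = 145 + 60 × 2 ≈ 265.000 ms.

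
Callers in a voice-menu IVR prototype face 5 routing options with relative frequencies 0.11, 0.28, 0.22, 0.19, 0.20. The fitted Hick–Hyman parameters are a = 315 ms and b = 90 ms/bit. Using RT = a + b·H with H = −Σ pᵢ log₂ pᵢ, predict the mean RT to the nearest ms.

519 ms

H = 0.11·log₂(1/0.11) + 0.28·log₂(1/0.28) + 0.22·log₂(1/0.22) + 0.19·log₂(1/0.19) + 0.20·log₂(1/0.20) = 2.2647 bits.
RT = 315 + 90 × 2.2647 = 518.82 ms.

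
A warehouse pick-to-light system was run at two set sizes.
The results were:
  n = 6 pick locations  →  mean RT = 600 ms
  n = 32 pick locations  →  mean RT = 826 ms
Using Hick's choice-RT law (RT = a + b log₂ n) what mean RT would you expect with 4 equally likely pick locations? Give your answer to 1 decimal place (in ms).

RT is linear in log₂ n, so two points fix the line:
  b = (826 − 600) / (log₂ 32 − log₂ 6) = 226 / (5 − 2.5850) = 93.580 ms/bit
  a = 600 − 93.580 × 2.5850 = 358.098 ms
Then RT(4) = 358.098 + 93.580 × log₂ 4 = 358.098 + 93.580 × 2 ≈ 545.259 ms.

545.3 ms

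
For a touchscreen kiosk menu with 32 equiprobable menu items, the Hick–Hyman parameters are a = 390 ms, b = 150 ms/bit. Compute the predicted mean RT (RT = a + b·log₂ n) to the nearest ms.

log₂(32) = 5 bits, so RT = 390 + 150 × 5 ≈ 1140.000 ms.

1140 ms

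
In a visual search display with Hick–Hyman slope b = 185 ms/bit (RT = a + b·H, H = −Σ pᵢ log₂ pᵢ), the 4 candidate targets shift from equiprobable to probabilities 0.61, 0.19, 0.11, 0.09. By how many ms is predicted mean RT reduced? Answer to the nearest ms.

The RT saving is b·ΔH. Equiprobable H₀ = log₂(4) = 2.0000 bits; with the given probabilities H = 1.5532 bits.
b·(H₀ − H) = 185 × (2.0000 − 1.5532) = 82.66 ms.

83 ms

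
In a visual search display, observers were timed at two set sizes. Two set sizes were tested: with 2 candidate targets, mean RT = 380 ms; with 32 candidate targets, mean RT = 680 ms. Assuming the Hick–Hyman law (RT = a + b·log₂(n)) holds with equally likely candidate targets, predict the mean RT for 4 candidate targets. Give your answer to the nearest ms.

455 ms

Fit slope and intercept:
  b = (680 − 380) / (log₂ 32 − log₂ 2) = 300 / (5 − 1) = 75 ms/bit
  a = 380 − 75 × 1 = 305 ms
Then RT(4) = 305 + 75 × log₂ 4 = 305 + 75 × 2 ≈ 455.000 ms.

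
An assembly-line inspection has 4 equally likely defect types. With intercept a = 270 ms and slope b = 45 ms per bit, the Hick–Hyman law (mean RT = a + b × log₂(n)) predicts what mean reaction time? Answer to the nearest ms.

log₂(4) = 2 bits, so RT = 270 + 45 × 2 ≈ 360.000 ms.

360 ms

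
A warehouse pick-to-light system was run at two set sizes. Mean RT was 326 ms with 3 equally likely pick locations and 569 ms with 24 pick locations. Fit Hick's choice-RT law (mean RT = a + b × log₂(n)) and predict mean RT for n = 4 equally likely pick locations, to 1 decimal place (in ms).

359.6 ms

RT is linear in log₂ n, so two points fix the line:
  b = (569 − 326) / (log₂ 24 − log₂ 3) = 243 / (4.5850 − 1.5850) = 81.000 ms/bit
  a = 326 − 81.000 × 1.5850 = 197.618 ms
Then RT(4) = 197.618 + 81.000 × log₂ 4 = 197.618 + 81.000 × 2 ≈ 359.618 ms.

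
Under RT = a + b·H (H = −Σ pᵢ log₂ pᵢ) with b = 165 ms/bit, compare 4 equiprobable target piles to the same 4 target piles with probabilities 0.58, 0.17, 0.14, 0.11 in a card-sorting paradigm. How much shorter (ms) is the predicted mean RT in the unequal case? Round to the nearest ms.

Equiprobable entropy H₀ = log₂ 4 = 2.0000 bits.
Skewed entropy H = −Σ pᵢ log₂ pᵢ = 1.6378 bits.
ΔRT = b·(H₀ − H) = 165 × 0.3622 = 59.76 ms.

60 ms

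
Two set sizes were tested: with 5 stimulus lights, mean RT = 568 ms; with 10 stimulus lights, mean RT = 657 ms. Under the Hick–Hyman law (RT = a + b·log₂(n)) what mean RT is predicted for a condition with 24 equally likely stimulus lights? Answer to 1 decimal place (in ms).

RT is linear in log₂ n, so two points fix the line:
  b = (657 − 568) / (log₂ 10 − log₂ 5) = 89 / (3.3219 − 2.3219) = 89.000 ms/bit
  a = 568 − 89.000 × 2.3219 = 361.348 ms
Then RT(24) = 361.348 + 89.000 × log₂ 24 = 361.348 + 89.000 × 4.5850 ≈ 769.410 ms.

769.4 ms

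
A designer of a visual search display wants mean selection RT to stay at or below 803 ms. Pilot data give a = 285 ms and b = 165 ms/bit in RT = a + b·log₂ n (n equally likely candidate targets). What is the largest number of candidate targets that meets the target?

8

Information budget: (803 − 285)/165 = 3.1394 bits, so n ≤ 2^3.1394 = 8.812 → at most 8.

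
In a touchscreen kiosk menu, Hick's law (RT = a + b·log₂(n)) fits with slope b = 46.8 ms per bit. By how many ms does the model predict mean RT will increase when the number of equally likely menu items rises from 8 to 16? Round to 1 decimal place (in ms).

46.8 ms

Only the slope matters, since a is common to both: ΔRT = b·log₂(n₂/n₁).
log₂(16) − log₂(8) = log₂(16/8) = log₂(2) = 1.
ΔRT = 46.8 × 1.0000 = 46.800 ms.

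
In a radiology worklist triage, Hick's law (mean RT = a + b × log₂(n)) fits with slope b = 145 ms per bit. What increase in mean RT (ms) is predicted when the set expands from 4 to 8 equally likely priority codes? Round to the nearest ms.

Only the slope matters, since a is common to both: ΔRT = b·log₂(n₂/n₁).
log₂(8) − log₂(4) = log₂(8/4) = log₂(2) = 1.
ΔRT = 145 × 1.0000 = 145.000 ms.

145 ms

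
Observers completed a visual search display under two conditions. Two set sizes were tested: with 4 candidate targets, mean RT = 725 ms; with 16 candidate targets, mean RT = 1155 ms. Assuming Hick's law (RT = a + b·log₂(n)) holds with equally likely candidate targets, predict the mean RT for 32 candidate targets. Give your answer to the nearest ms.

1370 ms

Solve the two-equation system in a and b:
  b = (1155 − 725) / (log₂ 16 − log₂ 4) = 430 / (4 − 2) = 215 ms/bit
  a = 725 − 215 × 2 = 295 ms
Then RT(32) = 295 + 215 × log₂ 32 = 295 + 215 × 5 ≈ 1370.000 ms.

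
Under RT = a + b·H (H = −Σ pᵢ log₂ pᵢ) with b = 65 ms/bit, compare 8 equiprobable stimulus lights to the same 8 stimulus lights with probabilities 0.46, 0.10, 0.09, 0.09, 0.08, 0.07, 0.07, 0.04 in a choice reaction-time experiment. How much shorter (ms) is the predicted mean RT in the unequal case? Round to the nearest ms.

Equiprobable entropy H₀ = log₂ 8 = 3.0000 bits.
Skewed entropy H = −Σ pᵢ log₂ pᵢ = 2.4872 bits.
ΔRT = b·(H₀ − H) = 65 × 0.5128 = 33.33 ms.

33 ms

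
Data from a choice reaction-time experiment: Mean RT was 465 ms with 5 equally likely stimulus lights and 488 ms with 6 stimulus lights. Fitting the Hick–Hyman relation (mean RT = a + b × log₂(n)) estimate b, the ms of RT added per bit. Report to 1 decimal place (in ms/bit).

Slope: b = (488 − 465) / (log₂ 6 − log₂ 5) = 23/0.2630 = 87.441 ms/bit.

87.4 ms/bit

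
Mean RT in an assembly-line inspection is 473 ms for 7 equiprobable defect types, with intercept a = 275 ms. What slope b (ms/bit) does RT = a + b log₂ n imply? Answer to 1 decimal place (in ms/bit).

b = (473 − 275) / log₂(7) = 198 / 2.8074 = 70.529 ms/bit.

70.5 ms/bit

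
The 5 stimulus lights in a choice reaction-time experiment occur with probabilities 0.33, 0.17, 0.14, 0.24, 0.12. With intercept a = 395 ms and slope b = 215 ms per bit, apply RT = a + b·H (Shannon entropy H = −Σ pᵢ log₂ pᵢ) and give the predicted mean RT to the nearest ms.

872 ms

H = 0.33·log₂(1/0.33) + 0.17·log₂(1/0.17) + 0.14·log₂(1/0.14) + 0.24·log₂(1/0.24) + 0.12·log₂(1/0.12) = 2.2207 bits.
RT = 395 + 215 × 2.2207 = 872.46 ms.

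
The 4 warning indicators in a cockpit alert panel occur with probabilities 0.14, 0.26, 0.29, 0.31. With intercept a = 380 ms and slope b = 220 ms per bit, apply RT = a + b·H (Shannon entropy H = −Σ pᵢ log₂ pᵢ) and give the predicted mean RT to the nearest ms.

808 ms

Entropy contributions −pᵢ log₂ pᵢ: 0.3971, 0.5053, 0.5179, 0.5238; sum H = 1.9441 bits.
RT = a + bH = 380 + 220·1.9441 = 807.70 ms.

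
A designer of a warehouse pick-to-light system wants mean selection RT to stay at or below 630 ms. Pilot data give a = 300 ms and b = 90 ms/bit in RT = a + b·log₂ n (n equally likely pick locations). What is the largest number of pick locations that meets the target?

Set 300 + 90·log₂ n ≤ 630 → log₂ n ≤ (630 − 300)/90 = 3.6667.
So n ≤ 2^3.6667 = 12.699; the largest integer n is 12.

12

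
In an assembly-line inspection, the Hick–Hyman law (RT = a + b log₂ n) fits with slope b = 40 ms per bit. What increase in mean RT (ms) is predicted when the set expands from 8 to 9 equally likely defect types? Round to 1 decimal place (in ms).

The intercept a cancels: ΔRT = b·(log₂ n₂ − log₂ n₁) = b·log₂(n₂/n₁).
log₂(9) − log₂(8) = 3.1699 − 3 = 0.1699.
ΔRT = 40 × 0.1699 = 6.797 ms.

6.8 ms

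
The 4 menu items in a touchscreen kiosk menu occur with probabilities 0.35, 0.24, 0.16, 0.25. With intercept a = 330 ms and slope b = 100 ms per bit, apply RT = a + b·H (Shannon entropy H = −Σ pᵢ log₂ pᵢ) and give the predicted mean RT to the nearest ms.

525 ms

H = 0.35·log₂(1/0.35) + 0.24·log₂(1/0.24) + 0.16·log₂(1/0.16) + 0.25·log₂(1/0.25) = 1.9473 bits.
RT = 330 + 100 × 1.9473 = 524.73 ms.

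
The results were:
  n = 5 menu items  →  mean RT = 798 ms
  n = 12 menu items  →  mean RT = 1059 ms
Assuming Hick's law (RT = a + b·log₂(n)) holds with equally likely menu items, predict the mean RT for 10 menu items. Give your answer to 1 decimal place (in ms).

RT is linear in log₂ n, so two points fix the line:
  b = (1059 − 798) / (log₂ 12 − log₂ 5) = 261 / (3.5850 − 2.3219) = 206.645 ms/bit
  a = 798 − 206.645 × 2.3219 = 318.185 ms
Then RT(10) = 318.185 + 206.645 × log₂ 10 = 318.185 + 206.645 × 3.3219 ≈ 1004.645 ms.

1004.6 ms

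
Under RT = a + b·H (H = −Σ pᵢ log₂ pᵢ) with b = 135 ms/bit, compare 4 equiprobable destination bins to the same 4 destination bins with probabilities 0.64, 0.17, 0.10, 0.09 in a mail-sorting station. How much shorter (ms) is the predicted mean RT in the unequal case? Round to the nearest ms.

69 ms

Equiprobable entropy H₀ = log₂ 4 = 2.0000 bits.
Skewed entropy H = −Σ pᵢ log₂ pᵢ = 1.4915 bits.
ΔRT = b·(H₀ − H) = 135 × 0.5085 = 68.65 ms.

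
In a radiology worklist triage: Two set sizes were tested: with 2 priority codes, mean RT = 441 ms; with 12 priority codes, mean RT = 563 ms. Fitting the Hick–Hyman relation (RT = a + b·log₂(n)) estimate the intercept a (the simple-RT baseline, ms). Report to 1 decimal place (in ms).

b = (RT₂ − RT₁)/(log₂ n₂ − log₂ n₁) = (563 − 441)/(3.5850 − 1) = 47.196 ms/bit.
Intercept: a = 441 − 47.196·log₂(2) = 393.804 ms.

393.8 ms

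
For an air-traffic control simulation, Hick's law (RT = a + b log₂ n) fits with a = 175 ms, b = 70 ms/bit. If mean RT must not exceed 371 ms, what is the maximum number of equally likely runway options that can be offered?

6

Information budget: (371 − 175)/70 = 2.8000 bits, so n ≤ 2^2.8000 = 6.964 → at most 6.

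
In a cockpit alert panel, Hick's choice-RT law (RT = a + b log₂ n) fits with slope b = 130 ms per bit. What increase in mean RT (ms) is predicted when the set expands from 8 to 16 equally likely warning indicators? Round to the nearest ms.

ΔRT = (a + b log₂ n₂) − (a + b log₂ n₁) = b·(log₂ n₂ − log₂ n₁).
log₂(16) − log₂(8) = log₂(16/8) = log₂(2) = 1.
ΔRT = 130 × 1.0000 = 130.000 ms.

130 ms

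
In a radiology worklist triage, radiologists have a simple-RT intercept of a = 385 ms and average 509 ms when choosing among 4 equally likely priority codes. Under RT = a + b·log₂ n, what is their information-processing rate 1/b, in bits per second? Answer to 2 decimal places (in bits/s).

Choice component = 509 − 385 = 124 ms over log₂(4) = 2 bits.
b = 124 / 2 = 62.000 ms/bit, so 1/b = 16.129 bits/s.

16.13 bits/s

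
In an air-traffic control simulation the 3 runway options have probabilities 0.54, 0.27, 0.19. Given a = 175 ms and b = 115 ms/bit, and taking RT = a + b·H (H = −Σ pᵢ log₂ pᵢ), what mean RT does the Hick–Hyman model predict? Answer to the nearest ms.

341 ms

Entropy contributions −pᵢ log₂ pᵢ: 0.4800, 0.5100, 0.4552; sum H = 1.4453 bits.
RT = a + bH = 175 + 115·1.4453 = 341.21 ms.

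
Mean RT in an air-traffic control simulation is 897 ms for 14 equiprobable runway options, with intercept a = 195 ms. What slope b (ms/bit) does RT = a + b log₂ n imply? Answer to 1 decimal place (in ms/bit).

b = (897 − 195) / log₂(14) = 702 / 3.8074 = 184.380 ms/bit.

184.4 ms/bit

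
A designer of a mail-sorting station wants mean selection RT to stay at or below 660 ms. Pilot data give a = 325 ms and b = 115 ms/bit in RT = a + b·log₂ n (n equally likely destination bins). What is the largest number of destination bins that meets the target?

Set 325 + 115·log₂ n ≤ 660 → log₂ n ≤ (660 − 325)/115 = 2.9130.
So n ≤ 2^2.9130 = 7.532; the largest integer n is 7.

7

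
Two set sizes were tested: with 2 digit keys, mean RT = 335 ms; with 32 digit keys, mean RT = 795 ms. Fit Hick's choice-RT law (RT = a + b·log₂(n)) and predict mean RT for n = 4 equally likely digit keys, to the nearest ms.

Fit slope and intercept:
  b = (795 − 335) / (log₂ 32 − log₂ 2) = 460 / (5 − 1) = 115 ms/bit
  a = 335 − 115 × 1 = 220 ms
Then RT(4) = 220 + 115 × log₂ 4 = 220 + 115 × 2 ≈ 450.000 ms.

450 ms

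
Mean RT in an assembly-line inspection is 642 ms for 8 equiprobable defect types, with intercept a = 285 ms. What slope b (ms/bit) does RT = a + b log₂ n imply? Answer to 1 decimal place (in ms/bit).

log₂(8) = 3 bits.
b = (RT − a)/log₂ n = (642 − 285) / 3 = 119.000 ms/bit.

119.0 ms/bit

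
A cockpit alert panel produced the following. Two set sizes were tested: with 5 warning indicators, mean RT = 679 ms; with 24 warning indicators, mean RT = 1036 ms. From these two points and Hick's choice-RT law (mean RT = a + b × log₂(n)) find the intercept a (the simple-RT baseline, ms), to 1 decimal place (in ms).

b = (RT₂ − RT₁)/(log₂ n₂ − log₂ n₁) = (1036 − 679)/(4.5850 − 2.3219) = 157.753 ms/bit.
Intercept: a = 679 − 157.753·log₂(5) = 312.709 ms.

312.7 ms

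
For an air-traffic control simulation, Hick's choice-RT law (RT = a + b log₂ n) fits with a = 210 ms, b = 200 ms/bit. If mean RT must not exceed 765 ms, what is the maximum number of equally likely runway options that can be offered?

6

200·log₂ n ≤ 765 − 210 = 555, giving log₂ n ≤ 2.7750 and n ≤ 6.845. The largest whole number is 6.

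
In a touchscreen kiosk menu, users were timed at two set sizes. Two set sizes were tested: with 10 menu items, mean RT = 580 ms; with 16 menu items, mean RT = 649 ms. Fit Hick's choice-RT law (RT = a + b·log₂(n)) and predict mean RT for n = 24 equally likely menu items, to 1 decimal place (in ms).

708.5 ms

Solve the two-equation system in a and b:
  b = (649 − 580) / (log₂ 16 − log₂ 10) = 69 / (4 − 3.3219) = 101.759 ms/bit
  a = 580 − 101.759 × 3.3219 = 241.964 ms
Then RT(24) = 241.964 + 101.759 × log₂ 24 = 241.964 + 101.759 × 4.5850 ≈ 708.525 ms.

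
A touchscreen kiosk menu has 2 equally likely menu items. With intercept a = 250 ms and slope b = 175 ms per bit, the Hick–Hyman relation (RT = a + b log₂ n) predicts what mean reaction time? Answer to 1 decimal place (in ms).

425.0 ms

log₂(2) = 1 bits, so RT = 250 + 175 × 1 ≈ 425.000 ms.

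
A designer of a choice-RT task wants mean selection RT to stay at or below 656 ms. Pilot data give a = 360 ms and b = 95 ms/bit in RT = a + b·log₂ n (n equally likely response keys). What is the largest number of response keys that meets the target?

Set 360 + 95·log₂ n ≤ 656 → log₂ n ≤ (656 − 360)/95 = 3.1158.
So n ≤ 2^3.1158 = 8.669; the largest integer n is 8.

8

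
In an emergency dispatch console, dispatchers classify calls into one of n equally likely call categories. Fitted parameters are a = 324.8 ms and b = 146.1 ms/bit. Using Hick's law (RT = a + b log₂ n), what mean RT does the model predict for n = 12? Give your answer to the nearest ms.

849 ms

log₂(12) = 3.5850 bits, so RT = 324.8 + 146.1 × 3.5850 ≈ 848.563 ms.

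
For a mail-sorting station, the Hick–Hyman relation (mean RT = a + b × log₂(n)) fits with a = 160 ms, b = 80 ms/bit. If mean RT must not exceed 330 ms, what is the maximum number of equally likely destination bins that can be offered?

4

80·log₂ n ≤ 330 − 160 = 170, giving log₂ n ≤ 2.1250 and n ≤ 4.362. The largest whole number is 4.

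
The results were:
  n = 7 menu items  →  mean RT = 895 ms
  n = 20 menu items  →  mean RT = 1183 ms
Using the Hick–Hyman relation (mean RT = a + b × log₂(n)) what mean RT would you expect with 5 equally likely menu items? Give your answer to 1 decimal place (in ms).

Fit slope and intercept:
  b = (1183 − 895) / (log₂ 20 − log₂ 7) = 288 / (4.3219 − 2.8074) = 190.153 ms/bit
  a = 895 − 190.153 × 2.8074 = 361.174 ms
Then RT(5) = 361.174 + 190.153 × log₂ 5 = 361.174 + 190.153 × 2.3219 ≈ 802.695 ms.

802.7 ms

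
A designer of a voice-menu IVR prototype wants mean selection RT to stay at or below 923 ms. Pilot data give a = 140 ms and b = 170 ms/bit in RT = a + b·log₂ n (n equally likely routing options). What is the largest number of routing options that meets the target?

Set 140 + 170·log₂ n ≤ 923 → log₂ n ≤ (923 − 140)/170 = 4.6059.
So n ≤ 2^4.6059 = 24.351; the largest integer n is 24.

24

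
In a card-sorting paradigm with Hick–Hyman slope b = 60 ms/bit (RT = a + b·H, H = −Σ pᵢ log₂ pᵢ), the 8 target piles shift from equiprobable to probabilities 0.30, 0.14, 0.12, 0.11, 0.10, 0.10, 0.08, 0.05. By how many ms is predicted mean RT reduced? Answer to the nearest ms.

12 ms

The RT saving is b·ΔH. Equiprobable H₀ = log₂(8) = 3.0000 bits; with the given probabilities H = 2.8075 bits.
b·(H₀ − H) = 60 × (3.0000 − 2.8075) = 11.55 ms.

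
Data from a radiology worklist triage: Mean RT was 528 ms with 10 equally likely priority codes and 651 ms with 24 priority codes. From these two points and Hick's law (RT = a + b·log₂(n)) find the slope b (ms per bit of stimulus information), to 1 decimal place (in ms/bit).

97.4 ms/bit

The slope on a log₂ axis is (651 − 528) / (4.5850 − 3.3219) = 97.385 ms/bit.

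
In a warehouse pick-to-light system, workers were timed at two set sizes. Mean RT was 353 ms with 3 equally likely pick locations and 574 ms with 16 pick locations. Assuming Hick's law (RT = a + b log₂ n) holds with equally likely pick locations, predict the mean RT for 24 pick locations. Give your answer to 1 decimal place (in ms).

627.5 ms

With log₂ n on the abscissa the relation is linear; from the two conditions:
  b = (574 − 353) / (log₂ 16 − log₂ 3) = 221 / (4 − 1.5850) = 91.510 ms/bit
  a = 353 − 91.510 × 1.5850 = 207.960 ms
Then RT(24) = 207.960 + 91.510 × log₂ 24 = 207.960 + 91.510 × 4.5850 ≈ 627.530 ms.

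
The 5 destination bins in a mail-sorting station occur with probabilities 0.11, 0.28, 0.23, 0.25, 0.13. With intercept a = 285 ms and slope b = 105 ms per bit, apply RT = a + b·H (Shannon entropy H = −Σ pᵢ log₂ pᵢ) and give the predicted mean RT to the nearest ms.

H = 0.11·log₂(1/0.11) + 0.28·log₂(1/0.28) + 0.23·log₂(1/0.23) + 0.25·log₂(1/0.25) + 0.13·log₂(1/0.13) = 2.2348 bits.
RT = 285 + 105 × 2.2348 = 519.66 ms.

520 ms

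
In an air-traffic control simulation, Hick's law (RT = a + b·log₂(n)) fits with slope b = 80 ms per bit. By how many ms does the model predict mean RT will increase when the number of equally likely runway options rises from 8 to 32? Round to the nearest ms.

Only the slope matters, since a is common to both: ΔRT = b·log₂(n₂/n₁).
log₂(32) − log₂(8) = log₂(32/8) = log₂(4) = 2.
ΔRT = 80 × 2.0000 = 160.000 ms.

160 ms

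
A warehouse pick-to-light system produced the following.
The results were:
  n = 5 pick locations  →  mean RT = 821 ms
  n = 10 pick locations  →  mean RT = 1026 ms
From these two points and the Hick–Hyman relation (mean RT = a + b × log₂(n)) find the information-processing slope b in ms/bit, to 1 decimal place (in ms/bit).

205.0 ms/bit

Slope: b = (1026 − 821) / (log₂ 10 − log₂ 5) = 205/1.0000 = 205.000 ms/bit.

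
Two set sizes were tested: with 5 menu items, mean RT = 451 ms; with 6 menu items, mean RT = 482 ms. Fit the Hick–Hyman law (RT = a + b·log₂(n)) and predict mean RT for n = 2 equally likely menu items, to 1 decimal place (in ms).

295.2 ms

Solve the two-equation system in a and b:
  b = (482 − 451) / (log₂ 6 − log₂ 5) = 31 / (2.5850 − 2.3219) = 117.855 ms/bit
  a = 451 − 117.855 × 2.3219 = 177.348 ms
Then RT(2) = 177.348 + 117.855 × log₂ 2 = 177.348 + 117.855 × 1 ≈ 295.204 ms.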